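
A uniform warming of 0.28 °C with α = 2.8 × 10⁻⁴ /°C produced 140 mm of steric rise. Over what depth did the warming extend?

H ≈ 1790 m

H = Δh/(αΔT) = 0.14 / (2.8×10⁻⁴ × 0.28) ≈ 1786 m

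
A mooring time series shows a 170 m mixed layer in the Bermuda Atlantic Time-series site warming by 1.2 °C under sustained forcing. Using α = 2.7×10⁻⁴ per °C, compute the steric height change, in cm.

5.51 cm of thermosteric rise

Δh = αΔT·H = 2.7×10⁻⁴ × 1.2 × 170 = 0.05508 m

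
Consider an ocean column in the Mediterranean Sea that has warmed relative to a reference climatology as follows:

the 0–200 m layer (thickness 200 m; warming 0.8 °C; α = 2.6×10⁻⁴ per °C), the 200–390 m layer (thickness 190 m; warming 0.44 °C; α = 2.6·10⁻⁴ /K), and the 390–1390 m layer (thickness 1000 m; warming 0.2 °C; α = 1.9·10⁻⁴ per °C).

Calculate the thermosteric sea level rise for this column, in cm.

0.8 × 200 × 2.6×10⁻⁴ = 0.04160 m
Layer 2: 190 × 0.44 × 2.6×10⁻⁴ = 0.021736 m
390–1390 m: 0.2 × 1000 × 1.9×10⁻⁴ = 0.03800 m
Δh = 0.04160 + 0.021736 + 0.03800 = 0.101336 m

Δh = 10 cm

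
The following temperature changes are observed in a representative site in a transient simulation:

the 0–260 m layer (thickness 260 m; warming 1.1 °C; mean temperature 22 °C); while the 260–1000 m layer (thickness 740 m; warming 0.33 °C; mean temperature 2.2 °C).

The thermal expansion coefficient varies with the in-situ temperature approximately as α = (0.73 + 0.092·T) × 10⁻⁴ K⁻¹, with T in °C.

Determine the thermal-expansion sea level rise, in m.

Δh = 0.102 m

Layer 1: α = (0.73 + 0.092×22)×10⁻⁴ = 2.754×10⁻⁴ K⁻¹
Layer 2: α = (0.73 + 0.092×2.2)×10⁻⁴ = 0.9324×10⁻⁴ K⁻¹
Layer 1: 2.754×10⁻⁴ × 260 × 1.1 = 0.0787644 m
0.33 × 740 × 0.9324×10⁻⁴ = 0.022769208 m
Δh = 0.0787644 + 0.022769208 = 0.101533608 m ≈ 0.102 m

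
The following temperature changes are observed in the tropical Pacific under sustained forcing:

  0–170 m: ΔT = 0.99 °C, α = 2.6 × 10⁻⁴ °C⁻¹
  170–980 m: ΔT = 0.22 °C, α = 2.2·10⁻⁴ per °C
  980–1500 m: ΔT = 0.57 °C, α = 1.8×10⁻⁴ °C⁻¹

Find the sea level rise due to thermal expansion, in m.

0–170 m: 2.6×10⁻⁴ × 0.99 × 170 = 0.043758 m
170–980 m: 810 × 0.22 × 2.2×10⁻⁴ = 0.039204 m
980–1500 m: 520 × 0.57 × 1.8×10⁻⁴ = 0.053352 m
Δh = 0.043758 + 0.039204 + 0.053352 = 0.136314 m

Δh ≈ 0.136 m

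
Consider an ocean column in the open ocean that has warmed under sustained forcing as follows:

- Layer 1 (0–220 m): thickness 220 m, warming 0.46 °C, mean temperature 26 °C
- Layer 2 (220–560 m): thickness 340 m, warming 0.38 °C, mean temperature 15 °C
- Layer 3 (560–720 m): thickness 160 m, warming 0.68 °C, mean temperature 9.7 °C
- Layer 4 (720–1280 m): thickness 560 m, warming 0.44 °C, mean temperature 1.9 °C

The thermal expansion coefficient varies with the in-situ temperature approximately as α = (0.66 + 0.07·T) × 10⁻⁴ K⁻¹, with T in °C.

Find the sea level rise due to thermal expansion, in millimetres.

Layer 1: α = (0.66 + 0.07×26)×10⁻⁴ = 2.48×10⁻⁴ K⁻¹
Layer 2: α = (0.66 + 0.07×15)×10⁻⁴ = 1.71×10⁻⁴ K⁻¹
Layer 3: α = (0.66 + 0.07×9.7)×10⁻⁴ = 1.339×10⁻⁴ K⁻¹
Layer 4: α = (0.66 + 0.07×1.9)×10⁻⁴ = 0.793×10⁻⁴ K⁻¹
0.46 × 2.48×10⁻⁴ × 220 = 0.0250976 m
0.38 × 340 × 1.71×10⁻⁴ = 0.0220932 m
Layer 3: 0.68 × 160 × 1.339×10⁻⁴ = 0.01456832 m
720–1280 m: 0.44 × 560 × 0.793×10⁻⁴ = 0.01953952 m
Δh = 0.0250976 + 0.0220932 + 0.01456832 + 0.01953952 = 0.08129864 m ≈ 81.3 mm

about 81.3 mm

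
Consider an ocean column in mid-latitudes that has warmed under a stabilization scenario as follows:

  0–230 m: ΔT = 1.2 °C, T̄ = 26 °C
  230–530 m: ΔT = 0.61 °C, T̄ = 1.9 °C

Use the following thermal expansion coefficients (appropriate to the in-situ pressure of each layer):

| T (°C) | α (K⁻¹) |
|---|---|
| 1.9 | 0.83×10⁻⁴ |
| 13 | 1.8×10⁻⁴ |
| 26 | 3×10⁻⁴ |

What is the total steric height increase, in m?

Layer 1 at 26 °C → α = 3×10⁻⁴ K⁻¹
Layer 2 at 1.9 °C → α = 0.83×10⁻⁴ K⁻¹
0–230 m: 230 × 3×10⁻⁴ × 1.2 = 0.08280 m
230–530 m: 300 × 0.61 × 0.83×10⁻⁴ = 0.015189 m
Δh = 0.08280 + 0.015189 = 0.097989 m

Δh ≈ 0.098 m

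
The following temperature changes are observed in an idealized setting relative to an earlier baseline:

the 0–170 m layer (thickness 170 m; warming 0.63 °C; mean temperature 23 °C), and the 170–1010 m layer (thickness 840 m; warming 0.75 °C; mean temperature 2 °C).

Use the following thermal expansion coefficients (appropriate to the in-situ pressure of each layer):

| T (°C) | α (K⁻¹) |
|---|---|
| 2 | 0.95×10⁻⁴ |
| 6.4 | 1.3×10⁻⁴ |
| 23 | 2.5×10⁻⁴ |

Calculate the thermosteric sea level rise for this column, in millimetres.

Layer 1 at 23 °C → α = 2.5×10⁻⁴ K⁻¹
Layer 2 at 2 °C → α = 0.95×10⁻⁴ K⁻¹
Layer 1: 170 × 0.63 × 2.5×10⁻⁴ = 0.026775 m
170–1010 m: 0.75 × 840 × 0.95×10⁻⁴ = 0.05985 m
Δh = 0.026775 + 0.05985 = 0.086625 m

Δh = 86.6 mm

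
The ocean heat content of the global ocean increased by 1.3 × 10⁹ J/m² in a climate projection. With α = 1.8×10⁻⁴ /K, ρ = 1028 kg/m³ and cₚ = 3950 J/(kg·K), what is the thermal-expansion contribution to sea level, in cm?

about 5.8 cm

Δh = αQ/(ρcₚ) = 1.8×10⁻⁴ × 1.3×10⁹ / (1028 × 3950) ≈ 0.057627 m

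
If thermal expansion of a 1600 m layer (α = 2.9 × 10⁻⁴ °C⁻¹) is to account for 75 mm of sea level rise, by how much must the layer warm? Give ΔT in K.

about 0.162 K

ΔT = Δh/(αH) = 0.075 / (2.9×10⁻⁴ × 1600) ≈ 0.1616 K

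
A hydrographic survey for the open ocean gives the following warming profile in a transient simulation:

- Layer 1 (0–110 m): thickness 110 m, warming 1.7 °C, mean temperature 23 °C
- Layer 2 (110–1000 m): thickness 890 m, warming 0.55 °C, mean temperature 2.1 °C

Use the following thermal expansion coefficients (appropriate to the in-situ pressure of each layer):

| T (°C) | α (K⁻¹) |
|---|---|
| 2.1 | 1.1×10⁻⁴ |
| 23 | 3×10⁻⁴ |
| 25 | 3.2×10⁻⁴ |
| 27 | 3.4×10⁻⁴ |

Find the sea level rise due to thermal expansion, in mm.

110 mm

Layer 1 at 23 °C → α = 3×10⁻⁴ K⁻¹
Layer 2 at 2.1 °C → α = 1.1×10⁻⁴ K⁻¹
Layer 1: 3×10⁻⁴ × 1.7 × 110 = 0.05610 m
0.55 × 1.1×10⁻⁴ × 890 = 0.053845 m
Δh = 0.05610 + 0.053845 = 0.109945 m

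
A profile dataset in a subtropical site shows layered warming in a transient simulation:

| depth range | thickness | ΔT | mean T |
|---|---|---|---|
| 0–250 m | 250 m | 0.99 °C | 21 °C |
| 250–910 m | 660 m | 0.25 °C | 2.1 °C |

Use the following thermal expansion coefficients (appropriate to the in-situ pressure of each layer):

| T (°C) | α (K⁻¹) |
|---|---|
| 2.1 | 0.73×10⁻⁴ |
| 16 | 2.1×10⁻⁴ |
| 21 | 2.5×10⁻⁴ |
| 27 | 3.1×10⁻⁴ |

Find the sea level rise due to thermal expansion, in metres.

Δh = 0.0739 m

Layer 1 at 21 °C → α = 2.5×10⁻⁴ K⁻¹
Layer 2 at 2.1 °C → α = 0.73×10⁻⁴ K⁻¹
0–250 m: 0.99 × 2.5×10⁻⁴ × 250 = 0.061875 m
0.73×10⁻⁴ × 0.25 × 660 = 0.012045 m
Δh = 0.061875 + 0.012045 = 0.07392 m ≈ 0.0739 m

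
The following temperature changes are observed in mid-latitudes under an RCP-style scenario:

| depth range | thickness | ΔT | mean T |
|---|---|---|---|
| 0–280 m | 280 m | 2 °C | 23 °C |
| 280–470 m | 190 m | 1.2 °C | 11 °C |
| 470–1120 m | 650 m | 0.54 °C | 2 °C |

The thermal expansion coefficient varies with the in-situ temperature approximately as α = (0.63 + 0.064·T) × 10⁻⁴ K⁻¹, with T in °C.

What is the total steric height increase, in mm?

Layer 1: α = (0.63 + 0.064×23)×10⁻⁴ = 2.102×10⁻⁴ K⁻¹
Layer 2: α = (0.63 + 0.064×11)×10⁻⁴ = 1.334×10⁻⁴ K⁻¹
Layer 3: α = (0.63 + 0.064×2)×10⁻⁴ = 0.758×10⁻⁴ K⁻¹
Layer 1: 2 × 280 × 2.102×10⁻⁴ = 0.117712 m
280–470 m: 1.334×10⁻⁴ × 190 × 1.2 = 0.0304152 m
Layer 3: 0.758×10⁻⁴ × 0.54 × 650 = 0.0266058 m
Δh = 0.117712 + 0.0304152 + 0.0266058 = 0.174733 m ≈ 175 mm

175 mm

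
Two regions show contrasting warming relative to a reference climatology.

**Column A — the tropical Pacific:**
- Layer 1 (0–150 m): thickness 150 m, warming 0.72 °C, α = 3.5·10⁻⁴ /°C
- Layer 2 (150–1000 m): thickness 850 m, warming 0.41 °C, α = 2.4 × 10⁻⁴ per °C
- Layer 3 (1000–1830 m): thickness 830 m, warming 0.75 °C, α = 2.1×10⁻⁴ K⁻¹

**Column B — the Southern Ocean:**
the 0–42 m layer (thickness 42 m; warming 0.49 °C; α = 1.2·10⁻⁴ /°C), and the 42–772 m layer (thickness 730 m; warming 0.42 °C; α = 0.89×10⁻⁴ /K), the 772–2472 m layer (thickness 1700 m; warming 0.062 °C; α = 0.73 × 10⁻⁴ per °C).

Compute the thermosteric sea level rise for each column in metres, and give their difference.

A: 0.25 m; B: 0.037 m; difference 0.21 m

A Layer 1: 0.72 × 150 × 3.5×10⁻⁴ = 0.03780 m
A Layer 2: 2.4×10⁻⁴ × 850 × 0.41 = 0.08364 m
A Layer 3: 830 × 0.75 × 2.1×10⁻⁴ = 0.130725 m
A total: 0.252165 m
B Layer 1: 1.2×10⁻⁴ × 0.49 × 42 = 0.0024696 m
B Layer 2: 0.89×10⁻⁴ × 0.42 × 730 = 0.0272874 m
B 772–2472 m: 1700 × 0.062 × 0.73×10⁻⁴ = 0.0076942 m
B total: 0.0374512 m
Difference: 0.252165 − 0.0374512 = 0.2147138 m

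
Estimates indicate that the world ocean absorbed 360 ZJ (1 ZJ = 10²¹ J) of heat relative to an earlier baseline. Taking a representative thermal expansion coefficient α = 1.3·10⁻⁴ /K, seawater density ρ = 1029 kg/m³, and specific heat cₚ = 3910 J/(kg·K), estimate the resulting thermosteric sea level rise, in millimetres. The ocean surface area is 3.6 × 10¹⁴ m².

Δh = 32 mm

Per unit area: Q = 360×10²¹ / (3.6×10¹⁴) = 1×10⁹ J/m²
Δh = αQ/(ρcₚ) = 1.3×10⁻⁴ × 1×10⁹ / (1029 × 3910) ≈ 0.032311 m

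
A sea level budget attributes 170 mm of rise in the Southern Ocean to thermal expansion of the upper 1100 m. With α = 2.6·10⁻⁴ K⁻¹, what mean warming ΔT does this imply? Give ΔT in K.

ΔT ≈ 0.594 K

ΔT = Δh/(αH) = 0.17 / (2.6×10⁻⁴ × 1100) ≈ 0.5944 K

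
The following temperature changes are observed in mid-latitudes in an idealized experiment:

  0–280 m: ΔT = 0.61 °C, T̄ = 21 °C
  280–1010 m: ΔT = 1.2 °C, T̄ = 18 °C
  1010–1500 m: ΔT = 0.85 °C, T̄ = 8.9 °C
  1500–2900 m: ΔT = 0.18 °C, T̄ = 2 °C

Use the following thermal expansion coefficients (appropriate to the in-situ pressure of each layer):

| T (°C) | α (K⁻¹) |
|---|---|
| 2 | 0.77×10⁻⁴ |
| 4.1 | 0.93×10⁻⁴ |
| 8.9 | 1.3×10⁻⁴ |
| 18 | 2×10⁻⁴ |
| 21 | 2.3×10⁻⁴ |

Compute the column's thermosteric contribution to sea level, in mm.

Layer 1 at 21 °C → α = 2.3×10⁻⁴ K⁻¹
Layer 2 at 18 °C → α = 2×10⁻⁴ K⁻¹
Layer 3 at 8.9 °C → α = 1.3×10⁻⁴ K⁻¹
Layer 4 at 2 °C → α = 0.77×10⁻⁴ K⁻¹
Layer 1: 2.3×10⁻⁴ × 280 × 0.61 = 0.039284 m
280–1010 m: 2×10⁻⁴ × 1.2 × 730 = 0.17520 m
Layer 3: 1.3×10⁻⁴ × 490 × 0.85 = 0.054145 m
0.18 × 1400 × 0.77×10⁻⁴ = 0.019404 m
Δh = 0.039284 + 0.17520 + 0.054145 + 0.019404 = 0.288033 m

about 288 mm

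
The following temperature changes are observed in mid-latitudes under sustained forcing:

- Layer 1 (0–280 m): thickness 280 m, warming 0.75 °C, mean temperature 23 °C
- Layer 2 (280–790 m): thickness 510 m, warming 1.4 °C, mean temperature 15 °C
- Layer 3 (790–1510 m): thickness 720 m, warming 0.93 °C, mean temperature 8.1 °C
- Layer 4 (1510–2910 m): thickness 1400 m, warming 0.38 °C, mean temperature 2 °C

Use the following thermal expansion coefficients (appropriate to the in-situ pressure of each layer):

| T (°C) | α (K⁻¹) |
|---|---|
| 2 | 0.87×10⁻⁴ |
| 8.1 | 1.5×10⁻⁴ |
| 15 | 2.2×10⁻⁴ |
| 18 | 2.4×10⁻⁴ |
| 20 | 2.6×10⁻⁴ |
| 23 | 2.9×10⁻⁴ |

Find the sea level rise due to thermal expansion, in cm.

Layer 1 at 23 °C → α = 2.9×10⁻⁴ K⁻¹
Layer 2 at 15 °C → α = 2.2×10⁻⁴ K⁻¹
Layer 3 at 8.1 °C → α = 1.5×10⁻⁴ K⁻¹
Layer 4 at 2 °C → α = 0.87×10⁻⁴ K⁻¹
0–280 m: 280 × 0.75 × 2.9×10⁻⁴ = 0.06090 m
280–790 m: 1.4 × 510 × 2.2×10⁻⁴ = 0.15708 m
790–1510 m: 0.93 × 1.5×10⁻⁴ × 720 = 0.10044 m
1400 × 0.38 × 0.87×10⁻⁴ = 0.046284 m
Δh = 0.06090 + 0.15708 + 0.10044 + 0.046284 = 0.364704 m ≈ 36.5 cm

Δh = 36.5 cm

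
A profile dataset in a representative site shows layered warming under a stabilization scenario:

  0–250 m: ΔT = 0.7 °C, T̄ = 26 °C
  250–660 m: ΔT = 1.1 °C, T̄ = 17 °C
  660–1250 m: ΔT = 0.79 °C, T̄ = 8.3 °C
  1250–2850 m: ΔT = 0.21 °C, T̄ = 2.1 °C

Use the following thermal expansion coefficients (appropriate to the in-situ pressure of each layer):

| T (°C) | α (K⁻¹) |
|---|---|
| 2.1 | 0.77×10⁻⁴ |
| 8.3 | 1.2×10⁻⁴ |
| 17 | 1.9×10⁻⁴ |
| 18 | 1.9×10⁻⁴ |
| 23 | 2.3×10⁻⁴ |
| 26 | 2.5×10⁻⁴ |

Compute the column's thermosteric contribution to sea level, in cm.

21.1 cm

Layer 1 at 26 °C → α = 2.5×10⁻⁴ K⁻¹
Layer 2 at 17 °C → α = 1.9×10⁻⁴ K⁻¹
Layer 3 at 8.3 °C → α = 1.2×10⁻⁴ K⁻¹
Layer 4 at 2.1 °C → α = 0.77×10⁻⁴ K⁻¹
Layer 1: 2.5×10⁻⁴ × 0.7 × 250 = 0.04375 m
Layer 2: 1.9×10⁻⁴ × 1.1 × 410 = 0.08569 m
590 × 1.2×10⁻⁴ × 0.79 = 0.055932 m
1250–2850 m: 0.21 × 1600 × 0.77×10⁻⁴ = 0.025872 m
Δh = 0.04375 + 0.08569 + 0.055932 + 0.025872 = 0.211244 m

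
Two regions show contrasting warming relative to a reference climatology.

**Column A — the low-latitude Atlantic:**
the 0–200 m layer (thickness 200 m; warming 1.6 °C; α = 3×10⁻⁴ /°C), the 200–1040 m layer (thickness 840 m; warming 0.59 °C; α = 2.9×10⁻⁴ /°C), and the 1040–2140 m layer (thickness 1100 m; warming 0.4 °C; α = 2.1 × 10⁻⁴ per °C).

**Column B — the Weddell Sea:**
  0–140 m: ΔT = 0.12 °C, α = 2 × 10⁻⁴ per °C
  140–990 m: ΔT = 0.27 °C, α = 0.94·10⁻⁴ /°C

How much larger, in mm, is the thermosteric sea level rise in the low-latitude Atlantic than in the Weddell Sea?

A 0–200 m: 3×10⁻⁴ × 1.6 × 200 = 0.09600 m
A Layer 2: 2.9×10⁻⁴ × 0.59 × 840 = 0.143724 m
A 1040–2140 m: 1100 × 2.1×10⁻⁴ × 0.4 = 0.09240 m
A total: 0.332124 m
B 0.12 × 2×10⁻⁴ × 140 = 0.00336 m
B 850 × 0.94×10⁻⁴ × 0.27 = 0.021573 m
B total: 0.024933 m
Difference: 0.332124 − 0.024933 = 0.307191 m

Δh_A − Δh_B ≈ 307 mm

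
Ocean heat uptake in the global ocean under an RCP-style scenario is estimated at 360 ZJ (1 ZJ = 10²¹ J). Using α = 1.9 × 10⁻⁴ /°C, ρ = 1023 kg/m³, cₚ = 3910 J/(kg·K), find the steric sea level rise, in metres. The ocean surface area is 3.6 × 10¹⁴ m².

Per unit area: Q = 360×10²¹ / (3.6×10¹⁴) = 1×10⁹ J/m²
Δh = αQ/(ρcₚ) = 1.9×10⁻⁴ × 1×10⁹ / (1023 × 3910) ≈ 0.047501 m

about 0.0475 m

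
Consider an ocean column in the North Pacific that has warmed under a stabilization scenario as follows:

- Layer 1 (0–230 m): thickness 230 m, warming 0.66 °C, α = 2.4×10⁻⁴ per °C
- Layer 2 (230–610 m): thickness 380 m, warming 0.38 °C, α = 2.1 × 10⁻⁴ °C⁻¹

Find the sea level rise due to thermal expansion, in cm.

0–230 m: 0.66 × 2.4×10⁻⁴ × 230 = 0.036432 m
Layer 2: 2.1×10⁻⁴ × 0.38 × 380 = 0.030324 m
Δh = 0.036432 + 0.030324 = 0.066756 m ≈ 6.68 cm

Δh ≈ 6.68 cm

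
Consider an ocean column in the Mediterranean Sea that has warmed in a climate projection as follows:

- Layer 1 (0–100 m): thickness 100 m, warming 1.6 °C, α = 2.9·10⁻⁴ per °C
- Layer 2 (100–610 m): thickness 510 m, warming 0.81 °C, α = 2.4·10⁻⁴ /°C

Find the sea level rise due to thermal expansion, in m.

100 × 1.6 × 2.9×10⁻⁴ = 0.04640 m
0.81 × 2.4×10⁻⁴ × 510 = 0.099144 m
Δh = 0.04640 + 0.099144 = 0.145544 m

about 0.15 m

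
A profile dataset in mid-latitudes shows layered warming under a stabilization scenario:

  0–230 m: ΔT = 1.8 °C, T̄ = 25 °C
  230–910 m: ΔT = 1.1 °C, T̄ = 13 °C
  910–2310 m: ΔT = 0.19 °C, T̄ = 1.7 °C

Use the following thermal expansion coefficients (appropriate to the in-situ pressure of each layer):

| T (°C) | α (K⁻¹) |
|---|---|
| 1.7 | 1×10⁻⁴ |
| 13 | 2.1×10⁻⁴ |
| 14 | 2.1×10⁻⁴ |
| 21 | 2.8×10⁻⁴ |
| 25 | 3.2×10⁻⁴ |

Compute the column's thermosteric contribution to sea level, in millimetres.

Δh ≈ 316 mm

Layer 1 at 25 °C → α = 3.2×10⁻⁴ K⁻¹
Layer 2 at 13 °C → α = 2.1×10⁻⁴ K⁻¹
Layer 3 at 1.7 °C → α = 1×10⁻⁴ K⁻¹
230 × 1.8 × 3.2×10⁻⁴ = 0.13248 m
Layer 2: 1.1 × 680 × 2.1×10⁻⁴ = 0.15708 m
0.19 × 1×10⁻⁴ × 1400 = 0.02660 m
Δh = 0.13248 + 0.15708 + 0.02660 = 0.31616 m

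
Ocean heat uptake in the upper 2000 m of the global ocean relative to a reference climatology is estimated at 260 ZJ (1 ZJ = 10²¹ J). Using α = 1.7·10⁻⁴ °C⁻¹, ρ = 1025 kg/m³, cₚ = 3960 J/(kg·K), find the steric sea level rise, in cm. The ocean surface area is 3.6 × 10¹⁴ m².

about 3.02 cm

Per unit area: Q = 260×10²¹ / (3.6×10¹⁴) ≈ 7.222×10⁸ J/m²
Δh = αQ/(ρcₚ) = 1.7×10⁻⁴ × 7.222×10⁸ / (1025 × 3960) ≈ 0.030247 m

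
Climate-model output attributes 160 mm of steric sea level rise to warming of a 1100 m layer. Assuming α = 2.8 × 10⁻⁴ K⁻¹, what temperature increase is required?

ΔT ≈ 0.52 °C

ΔT = Δh/(αH) = 0.16 / (2.8×10⁻⁴ × 1100) ≈ 0.5195 °C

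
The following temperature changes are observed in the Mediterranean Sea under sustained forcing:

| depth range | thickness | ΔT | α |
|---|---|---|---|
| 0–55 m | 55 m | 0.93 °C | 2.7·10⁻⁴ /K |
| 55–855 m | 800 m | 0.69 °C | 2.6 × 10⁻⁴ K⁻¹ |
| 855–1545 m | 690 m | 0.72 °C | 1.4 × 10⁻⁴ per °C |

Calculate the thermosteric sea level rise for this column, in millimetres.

2.7×10⁻⁴ × 0.93 × 55 = 0.0138105 m
55–855 m: 2.6×10⁻⁴ × 800 × 0.69 = 0.14352 m
690 × 0.72 × 1.4×10⁻⁴ = 0.069552 m
Δh = 0.0138105 + 0.14352 + 0.069552 = 0.2268825 m ≈ 230 mm

Δh ≈ 230 mm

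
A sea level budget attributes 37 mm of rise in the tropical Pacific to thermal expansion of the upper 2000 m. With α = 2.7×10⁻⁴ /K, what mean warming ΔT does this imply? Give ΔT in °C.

ΔT = Δh/(αH) = 0.037 / (2.7×10⁻⁴ × 2000) ≈ 0.06852 °C

0.069 °C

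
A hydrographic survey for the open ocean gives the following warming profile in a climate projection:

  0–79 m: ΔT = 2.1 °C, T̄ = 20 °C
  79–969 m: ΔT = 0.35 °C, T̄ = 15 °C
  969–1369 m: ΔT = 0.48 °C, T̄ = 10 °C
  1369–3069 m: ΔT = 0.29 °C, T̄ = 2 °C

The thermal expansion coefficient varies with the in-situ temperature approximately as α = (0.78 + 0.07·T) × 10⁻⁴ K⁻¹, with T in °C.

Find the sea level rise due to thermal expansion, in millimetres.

Layer 1: α = (0.78 + 0.07×20)×10⁻⁴ = 2.18×10⁻⁴ K⁻¹
Layer 2: α = (0.78 + 0.07×15)×10⁻⁴ = 1.83×10⁻⁴ K⁻¹
Layer 3: α = (0.78 + 0.07×10)×10⁻⁴ = 1.48×10⁻⁴ K⁻¹
Layer 4: α = (0.78 + 0.07×2)×10⁻⁴ = 0.92×10⁻⁴ K⁻¹
Layer 1: 2.18×10⁻⁴ × 2.1 × 79 = 0.0361662 m
79–969 m: 890 × 0.35 × 1.83×10⁻⁴ = 0.0570045 m
Layer 3: 1.48×10⁻⁴ × 400 × 0.48 = 0.028416 m
1369–3069 m: 0.29 × 1700 × 0.92×10⁻⁴ = 0.045356 m
Δh = 0.0361662 + 0.0570045 + 0.028416 + 0.045356 = 0.1669427 m

Δh ≈ 170 mm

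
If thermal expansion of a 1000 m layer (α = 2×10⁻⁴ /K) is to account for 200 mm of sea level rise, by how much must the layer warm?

ΔT = Δh/(αH) = 0.2 / (2×10⁻⁴ × 1000) = 1.000 °C

ΔT ≈ 1.00 °C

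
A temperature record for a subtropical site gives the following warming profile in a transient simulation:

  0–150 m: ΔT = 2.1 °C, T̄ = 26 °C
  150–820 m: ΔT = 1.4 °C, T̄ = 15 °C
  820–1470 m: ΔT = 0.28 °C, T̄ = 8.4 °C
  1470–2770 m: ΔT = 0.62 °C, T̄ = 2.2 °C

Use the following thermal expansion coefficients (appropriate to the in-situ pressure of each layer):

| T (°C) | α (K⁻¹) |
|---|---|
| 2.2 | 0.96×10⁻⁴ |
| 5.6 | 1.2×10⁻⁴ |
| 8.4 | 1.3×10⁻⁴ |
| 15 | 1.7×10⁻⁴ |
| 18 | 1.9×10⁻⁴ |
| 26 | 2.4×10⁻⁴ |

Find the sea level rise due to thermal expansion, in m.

Layer 1 at 26 °C → α = 2.4×10⁻⁴ K⁻¹
Layer 2 at 15 °C → α = 1.7×10⁻⁴ K⁻¹
Layer 3 at 8.4 °C → α = 1.3×10⁻⁴ K⁻¹
Layer 4 at 2.2 °C → α = 0.96×10⁻⁴ K⁻¹
150 × 2.4×10⁻⁴ × 2.1 = 0.07560 m
Layer 2: 1.7×10⁻⁴ × 670 × 1.4 = 0.15946 m
650 × 1.3×10⁻⁴ × 0.28 = 0.02366 m
1300 × 0.62 × 0.96×10⁻⁴ = 0.077376 m
Δh = 0.07560 + 0.15946 + 0.02366 + 0.077376 = 0.336096 m

about 0.336 m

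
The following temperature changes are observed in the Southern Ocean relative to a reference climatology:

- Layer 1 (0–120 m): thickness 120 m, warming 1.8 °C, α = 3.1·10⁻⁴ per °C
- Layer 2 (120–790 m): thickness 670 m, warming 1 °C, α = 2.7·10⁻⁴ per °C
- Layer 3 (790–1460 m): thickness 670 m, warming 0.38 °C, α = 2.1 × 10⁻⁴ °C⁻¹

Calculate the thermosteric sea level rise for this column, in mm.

301 mm

1.8 × 3.1×10⁻⁴ × 120 = 0.06696 m
Layer 2: 2.7×10⁻⁴ × 670 × 1 = 0.18090 m
0.38 × 2.1×10⁻⁴ × 670 = 0.053466 m
Δh = 0.06696 + 0.18090 + 0.053466 = 0.301326 m ≈ 301 mm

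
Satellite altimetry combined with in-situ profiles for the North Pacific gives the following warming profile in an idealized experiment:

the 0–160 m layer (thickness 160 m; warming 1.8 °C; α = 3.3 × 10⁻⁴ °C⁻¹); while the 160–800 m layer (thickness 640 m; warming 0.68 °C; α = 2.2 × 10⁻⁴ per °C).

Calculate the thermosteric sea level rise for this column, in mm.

about 190 mm

0–160 m: 160 × 1.8 × 3.3×10⁻⁴ = 0.09504 m
Layer 2: 640 × 0.68 × 2.2×10⁻⁴ = 0.095744 m
Δh = 0.09504 + 0.095744 = 0.190784 m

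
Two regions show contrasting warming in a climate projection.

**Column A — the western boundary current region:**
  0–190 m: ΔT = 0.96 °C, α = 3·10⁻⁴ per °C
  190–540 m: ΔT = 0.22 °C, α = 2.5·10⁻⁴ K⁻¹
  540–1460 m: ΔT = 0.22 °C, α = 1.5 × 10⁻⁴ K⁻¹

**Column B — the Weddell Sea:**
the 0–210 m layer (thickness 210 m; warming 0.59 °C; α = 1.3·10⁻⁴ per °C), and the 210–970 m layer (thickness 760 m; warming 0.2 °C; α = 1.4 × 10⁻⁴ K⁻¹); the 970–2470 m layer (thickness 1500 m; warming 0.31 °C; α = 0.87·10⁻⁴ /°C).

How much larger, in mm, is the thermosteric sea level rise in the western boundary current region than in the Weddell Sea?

26 mm larger

A Layer 1: 190 × 0.96 × 3×10⁻⁴ = 0.05472 m
A 0.22 × 2.5×10⁻⁴ × 350 = 0.01925 m
A Layer 3: 1.5×10⁻⁴ × 920 × 0.22 = 0.03036 m
A total: 0.10433 m
B 0.59 × 210 × 1.3×10⁻⁴ = 0.016107 m
B 0.2 × 760 × 1.4×10⁻⁴ = 0.02128 m
B 0.31 × 0.87×10⁻⁴ × 1500 = 0.040455 m
B total: 0.077842 m
Difference: 0.10433 − 0.077842 = 0.026488 m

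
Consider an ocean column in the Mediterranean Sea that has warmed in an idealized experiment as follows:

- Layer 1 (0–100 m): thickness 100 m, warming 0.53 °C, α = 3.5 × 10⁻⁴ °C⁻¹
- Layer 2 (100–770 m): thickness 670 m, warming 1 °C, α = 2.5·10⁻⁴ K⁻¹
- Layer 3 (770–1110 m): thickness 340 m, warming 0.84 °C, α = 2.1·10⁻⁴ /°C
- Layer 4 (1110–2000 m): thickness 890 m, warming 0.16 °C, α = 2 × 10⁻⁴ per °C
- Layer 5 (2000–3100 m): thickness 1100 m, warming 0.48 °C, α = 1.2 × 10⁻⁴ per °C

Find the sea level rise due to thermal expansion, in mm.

Layer 1: 0.53 × 3.5×10⁻⁴ × 100 = 0.01855 m
Layer 2: 2.5×10⁻⁴ × 1 × 670 = 0.16750 m
0.84 × 340 × 2.1×10⁻⁴ = 0.059976 m
Layer 4: 890 × 0.16 × 2×10⁻⁴ = 0.02848 m
Layer 5: 1.2×10⁻⁴ × 1100 × 0.48 = 0.06336 m
Δh = 0.01855 + 0.16750 + 0.059976 + 0.02848 + 0.06336 = 0.337866 m ≈ 338 mm

338 mm of thermosteric rise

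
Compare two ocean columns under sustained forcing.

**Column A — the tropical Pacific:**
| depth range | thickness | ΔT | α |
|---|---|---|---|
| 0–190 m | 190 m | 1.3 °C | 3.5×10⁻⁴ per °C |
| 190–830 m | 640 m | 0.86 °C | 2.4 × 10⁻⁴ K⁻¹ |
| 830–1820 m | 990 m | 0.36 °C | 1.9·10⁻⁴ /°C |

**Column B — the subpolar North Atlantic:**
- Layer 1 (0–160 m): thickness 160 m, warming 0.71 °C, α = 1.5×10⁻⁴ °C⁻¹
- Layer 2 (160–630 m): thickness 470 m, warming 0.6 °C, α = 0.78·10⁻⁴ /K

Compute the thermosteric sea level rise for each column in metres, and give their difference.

A 0–190 m: 3.5×10⁻⁴ × 1.3 × 190 = 0.08645 m
A Layer 2: 2.4×10⁻⁴ × 0.86 × 640 = 0.132096 m
A 830–1820 m: 1.9×10⁻⁴ × 0.36 × 990 = 0.067716 m
A total: 0.286262 m
B Layer 1: 0.71 × 160 × 1.5×10⁻⁴ = 0.01704 m
B 160–630 m: 0.78×10⁻⁴ × 0.6 × 470 = 0.021996 m
B total: 0.039036 m
Difference: 0.286262 − 0.039036 = 0.247226 m

A: 0.286 m; B: 0.0390 m; difference 0.247 m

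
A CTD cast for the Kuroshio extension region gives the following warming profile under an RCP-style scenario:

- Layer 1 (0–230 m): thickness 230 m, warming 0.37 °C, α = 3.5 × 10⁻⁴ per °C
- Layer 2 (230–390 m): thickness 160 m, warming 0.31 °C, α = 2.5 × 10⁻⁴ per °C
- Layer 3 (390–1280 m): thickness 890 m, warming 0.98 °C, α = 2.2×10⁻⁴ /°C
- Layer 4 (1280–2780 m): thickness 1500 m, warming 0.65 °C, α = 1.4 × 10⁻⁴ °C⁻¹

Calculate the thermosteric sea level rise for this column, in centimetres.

about 37.1 cm

Layer 1: 3.5×10⁻⁴ × 230 × 0.37 = 0.029785 m
230–390 m: 160 × 0.31 × 2.5×10⁻⁴ = 0.01240 m
0.98 × 890 × 2.2×10⁻⁴ = 0.191884 m
Layer 4: 1500 × 0.65 × 1.4×10⁻⁴ = 0.13650 m
Δh = 0.029785 + 0.01240 + 0.191884 + 0.13650 = 0.370569 m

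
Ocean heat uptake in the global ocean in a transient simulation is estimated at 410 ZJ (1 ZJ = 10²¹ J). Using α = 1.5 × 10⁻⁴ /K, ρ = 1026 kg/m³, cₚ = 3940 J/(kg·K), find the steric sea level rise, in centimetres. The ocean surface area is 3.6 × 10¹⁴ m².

Per unit area: Q = 410×10²¹ / (3.6×10¹⁴) ≈ 1.139×10⁹ J/m²
Δh = αQ/(ρcₚ) = 1.5×10⁻⁴ × 1.139×10⁹ / (1026 × 3940) ≈ 0.042264 m

Δh = 4.2 cm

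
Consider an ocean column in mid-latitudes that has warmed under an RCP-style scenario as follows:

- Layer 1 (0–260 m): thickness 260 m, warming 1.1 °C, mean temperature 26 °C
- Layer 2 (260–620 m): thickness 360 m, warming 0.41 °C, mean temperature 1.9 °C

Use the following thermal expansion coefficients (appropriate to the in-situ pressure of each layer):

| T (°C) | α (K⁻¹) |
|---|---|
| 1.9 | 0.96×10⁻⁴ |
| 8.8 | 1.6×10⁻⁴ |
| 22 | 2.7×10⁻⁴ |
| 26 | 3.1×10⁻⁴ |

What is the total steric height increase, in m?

Layer 1 at 26 °C → α = 3.1×10⁻⁴ K⁻¹
Layer 2 at 1.9 °C → α = 0.96×10⁻⁴ K⁻¹
3.1×10⁻⁴ × 260 × 1.1 = 0.08866 m
260–620 m: 0.96×10⁻⁴ × 360 × 0.41 = 0.0141696 m
Δh = 0.08866 + 0.0141696 = 0.1028296 m ≈ 0.103 m

0.103 m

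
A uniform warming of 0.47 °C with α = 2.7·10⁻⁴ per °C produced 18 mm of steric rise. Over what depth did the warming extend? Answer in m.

about 142 m

H = Δh/(αΔT) = 0.018 / (2.7×10⁻⁴ × 0.47) ≈ 141.8 m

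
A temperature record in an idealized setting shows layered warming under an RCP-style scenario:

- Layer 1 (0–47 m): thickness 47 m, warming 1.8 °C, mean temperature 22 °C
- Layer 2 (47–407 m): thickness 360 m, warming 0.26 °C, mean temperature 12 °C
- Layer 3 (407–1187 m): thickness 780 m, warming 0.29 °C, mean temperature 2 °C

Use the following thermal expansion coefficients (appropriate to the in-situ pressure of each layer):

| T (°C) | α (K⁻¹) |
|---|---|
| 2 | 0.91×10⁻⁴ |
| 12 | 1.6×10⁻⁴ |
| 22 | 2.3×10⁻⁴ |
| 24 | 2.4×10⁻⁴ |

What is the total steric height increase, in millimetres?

Layer 1 at 22 °C → α = 2.3×10⁻⁴ K⁻¹
Layer 2 at 12 °C → α = 1.6×10⁻⁴ K⁻¹
Layer 3 at 2 °C → α = 0.91×10⁻⁴ K⁻¹
0–47 m: 1.8 × 47 × 2.3×10⁻⁴ = 0.019458 m
47–407 m: 0.26 × 1.6×10⁻⁴ × 360 = 0.014976 m
407–1187 m: 0.29 × 0.91×10⁻⁴ × 780 = 0.0205842 m
Δh = 0.019458 + 0.014976 + 0.0205842 = 0.0550182 m

55.0 mm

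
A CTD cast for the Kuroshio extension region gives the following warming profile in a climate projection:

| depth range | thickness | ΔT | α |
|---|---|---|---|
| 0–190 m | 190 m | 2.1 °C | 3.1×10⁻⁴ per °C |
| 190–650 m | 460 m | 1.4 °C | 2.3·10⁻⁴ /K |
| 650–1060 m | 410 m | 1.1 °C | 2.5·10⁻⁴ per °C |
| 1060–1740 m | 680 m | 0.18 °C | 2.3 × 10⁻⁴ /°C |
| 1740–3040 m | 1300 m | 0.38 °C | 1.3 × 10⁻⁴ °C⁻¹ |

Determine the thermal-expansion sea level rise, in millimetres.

477 mm of thermosteric rise

Layer 1: 3.1×10⁻⁴ × 190 × 2.1 = 0.12369 m
2.3×10⁻⁴ × 460 × 1.4 = 0.14812 m
650–1060 m: 410 × 1.1 × 2.5×10⁻⁴ = 0.11275 m
1060–1740 m: 2.3×10⁻⁴ × 0.18 × 680 = 0.028152 m
1740–3040 m: 1300 × 1.3×10⁻⁴ × 0.38 = 0.06422 m
Δh = 0.12369 + 0.14812 + 0.11275 + 0.028152 + 0.06422 = 0.476932 m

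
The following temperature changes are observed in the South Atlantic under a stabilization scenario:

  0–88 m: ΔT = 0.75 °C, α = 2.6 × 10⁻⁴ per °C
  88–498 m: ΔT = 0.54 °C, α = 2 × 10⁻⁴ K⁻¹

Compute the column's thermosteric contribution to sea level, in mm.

Δh = 61 mm

88 × 0.75 × 2.6×10⁻⁴ = 0.01716 m
Layer 2: 2×10⁻⁴ × 410 × 0.54 = 0.04428 m
Δh = 0.01716 + 0.04428 = 0.06144 m ≈ 61 mm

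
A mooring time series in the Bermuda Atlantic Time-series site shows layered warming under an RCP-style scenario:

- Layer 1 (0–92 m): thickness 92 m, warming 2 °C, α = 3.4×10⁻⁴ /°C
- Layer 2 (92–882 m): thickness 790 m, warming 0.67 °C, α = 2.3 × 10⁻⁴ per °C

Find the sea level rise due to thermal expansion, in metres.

3.4×10⁻⁴ × 92 × 2 = 0.06256 m
2.3×10⁻⁴ × 0.67 × 790 = 0.121739 m
Δh = 0.06256 + 0.121739 = 0.184299 m

Δh ≈ 0.18 m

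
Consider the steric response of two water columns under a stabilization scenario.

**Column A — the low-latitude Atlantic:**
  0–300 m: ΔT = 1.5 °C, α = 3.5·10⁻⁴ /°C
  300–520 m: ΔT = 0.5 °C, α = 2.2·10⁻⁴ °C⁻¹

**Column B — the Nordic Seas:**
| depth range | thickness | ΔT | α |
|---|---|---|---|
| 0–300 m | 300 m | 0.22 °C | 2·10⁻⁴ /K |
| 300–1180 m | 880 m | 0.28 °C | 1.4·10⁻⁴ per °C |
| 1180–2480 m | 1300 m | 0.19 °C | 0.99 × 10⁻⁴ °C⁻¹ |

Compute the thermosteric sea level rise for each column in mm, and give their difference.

A 0–300 m: 1.5 × 3.5×10⁻⁴ × 300 = 0.15750 m
A 0.5 × 2.2×10⁻⁴ × 220 = 0.02420 m
A total: 0.18170 m
B 300 × 0.22 × 2×10⁻⁴ = 0.01320 m
B 300–1180 m: 880 × 1.4×10⁻⁴ × 0.28 = 0.034496 m
B Layer 3: 1300 × 0.99×10⁻⁴ × 0.19 = 0.024453 m
B total: 0.072149 m
Difference: 0.18170 − 0.072149 = 0.109551 m

A: 180 mm; B: 72 mm; difference 110 mm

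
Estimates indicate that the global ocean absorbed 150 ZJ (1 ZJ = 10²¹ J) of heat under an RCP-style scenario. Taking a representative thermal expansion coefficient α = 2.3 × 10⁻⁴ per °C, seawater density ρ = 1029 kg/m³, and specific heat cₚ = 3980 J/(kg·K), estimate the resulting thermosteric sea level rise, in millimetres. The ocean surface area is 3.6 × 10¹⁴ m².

23 mm of thermosteric rise

Per unit area: Q = 150×10²¹ / (3.6×10¹⁴) ≈ 4.167×10⁸ J/m²
Δh = αQ/(ρcₚ) = 2.3×10⁻⁴ × 4.167×10⁸ / (1029 × 3980) ≈ 0.023402 m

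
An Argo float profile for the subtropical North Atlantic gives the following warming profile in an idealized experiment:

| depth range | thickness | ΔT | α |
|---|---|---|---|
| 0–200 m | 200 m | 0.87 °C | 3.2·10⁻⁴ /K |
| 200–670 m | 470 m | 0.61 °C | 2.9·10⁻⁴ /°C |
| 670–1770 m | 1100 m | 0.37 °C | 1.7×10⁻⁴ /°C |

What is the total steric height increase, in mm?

0–200 m: 200 × 0.87 × 3.2×10⁻⁴ = 0.05568 m
470 × 0.61 × 2.9×10⁻⁴ = 0.083143 m
1100 × 1.7×10⁻⁴ × 0.37 = 0.06919 m
Δh = 0.05568 + 0.083143 + 0.06919 = 0.208013 m ≈ 208 mm

about 208 mm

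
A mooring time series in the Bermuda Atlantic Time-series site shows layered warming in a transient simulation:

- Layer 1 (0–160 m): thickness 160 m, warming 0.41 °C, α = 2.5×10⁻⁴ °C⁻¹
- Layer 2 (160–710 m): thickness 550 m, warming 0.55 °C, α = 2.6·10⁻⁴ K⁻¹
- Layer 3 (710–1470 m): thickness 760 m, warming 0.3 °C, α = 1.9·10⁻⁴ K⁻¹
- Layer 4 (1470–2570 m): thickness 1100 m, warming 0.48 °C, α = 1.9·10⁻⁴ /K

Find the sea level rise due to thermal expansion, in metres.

about 0.239 m

160 × 2.5×10⁻⁴ × 0.41 = 0.01640 m
2.6×10⁻⁴ × 0.55 × 550 = 0.07865 m
710–1470 m: 0.3 × 760 × 1.9×10⁻⁴ = 0.04332 m
1100 × 0.48 × 1.9×10⁻⁴ = 0.10032 m
Δh = 0.01640 + 0.07865 + 0.04332 + 0.10032 = 0.23869 m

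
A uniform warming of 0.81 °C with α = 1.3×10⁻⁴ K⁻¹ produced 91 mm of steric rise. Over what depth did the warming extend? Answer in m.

864 m

H = Δh/(αΔT) = 0.091 / (1.3×10⁻⁴ × 0.81) ≈ 864.2 m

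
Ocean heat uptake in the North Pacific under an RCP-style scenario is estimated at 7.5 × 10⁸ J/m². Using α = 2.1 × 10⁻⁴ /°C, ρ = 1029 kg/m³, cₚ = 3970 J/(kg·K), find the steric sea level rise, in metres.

Δh = 0.039 m

Δh = αQ/(ρcₚ) = 2.1×10⁻⁴ × 7.5×10⁸ / (1029 × 3970) ≈ 0.038554 m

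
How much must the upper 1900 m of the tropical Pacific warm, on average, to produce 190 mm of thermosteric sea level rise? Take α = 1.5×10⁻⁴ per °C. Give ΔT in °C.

ΔT ≈ 0.667 °C

ΔT = Δh/(αH) = 0.19 / (1.5×10⁻⁴ × 1900) ≈ 0.6667 °C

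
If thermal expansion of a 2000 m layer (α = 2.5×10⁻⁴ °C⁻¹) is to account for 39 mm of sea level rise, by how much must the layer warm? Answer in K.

about 0.078 K

ΔT = Δh/(αH) = 0.039 / (2.5×10⁻⁴ × 2000) = 0.07800 K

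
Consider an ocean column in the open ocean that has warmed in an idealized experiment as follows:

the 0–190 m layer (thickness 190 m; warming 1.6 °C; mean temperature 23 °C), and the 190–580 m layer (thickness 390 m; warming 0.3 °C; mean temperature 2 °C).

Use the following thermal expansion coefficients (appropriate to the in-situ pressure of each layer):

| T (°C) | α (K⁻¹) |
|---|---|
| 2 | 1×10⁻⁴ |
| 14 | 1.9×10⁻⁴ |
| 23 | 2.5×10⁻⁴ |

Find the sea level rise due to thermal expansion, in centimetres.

Δh = 8.77 cm

Layer 1 at 23 °C → α = 2.5×10⁻⁴ K⁻¹
Layer 2 at 2 °C → α = 1×10⁻⁴ K⁻¹
Layer 1: 1.6 × 2.5×10⁻⁴ × 190 = 0.07600 m
Layer 2: 1×10⁻⁴ × 0.3 × 390 = 0.01170 m
Δh = 0.07600 + 0.01170 = 0.08770 m ≈ 8.77 cm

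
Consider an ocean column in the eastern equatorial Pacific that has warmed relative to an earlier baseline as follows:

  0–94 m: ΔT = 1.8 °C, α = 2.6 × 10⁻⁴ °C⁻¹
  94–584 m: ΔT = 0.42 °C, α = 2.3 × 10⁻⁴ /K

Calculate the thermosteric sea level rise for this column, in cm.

Δh = 9.1 cm

0–94 m: 2.6×10⁻⁴ × 94 × 1.8 = 0.043992 m
94–584 m: 2.3×10⁻⁴ × 0.42 × 490 = 0.047334 m
Δh = 0.043992 + 0.047334 = 0.091326 m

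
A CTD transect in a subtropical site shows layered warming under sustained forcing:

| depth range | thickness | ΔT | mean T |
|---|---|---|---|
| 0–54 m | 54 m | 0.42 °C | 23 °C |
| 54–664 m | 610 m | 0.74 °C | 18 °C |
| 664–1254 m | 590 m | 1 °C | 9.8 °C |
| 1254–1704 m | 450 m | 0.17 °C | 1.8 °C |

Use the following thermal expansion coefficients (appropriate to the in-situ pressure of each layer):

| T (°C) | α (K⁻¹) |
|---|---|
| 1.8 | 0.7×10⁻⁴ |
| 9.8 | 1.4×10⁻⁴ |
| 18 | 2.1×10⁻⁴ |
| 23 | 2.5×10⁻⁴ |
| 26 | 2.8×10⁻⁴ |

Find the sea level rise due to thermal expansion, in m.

Layer 1 at 23 °C → α = 2.5×10⁻⁴ K⁻¹
Layer 2 at 18 °C → α = 2.1×10⁻⁴ K⁻¹
Layer 3 at 9.8 °C → α = 1.4×10⁻⁴ K⁻¹
Layer 4 at 1.8 °C → α = 0.7×10⁻⁴ K⁻¹
Layer 1: 0.42 × 54 × 2.5×10⁻⁴ = 0.00567 m
Layer 2: 0.74 × 2.1×10⁻⁴ × 610 = 0.094794 m
590 × 1 × 1.4×10⁻⁴ = 0.08260 m
Layer 4: 0.7×10⁻⁴ × 450 × 0.17 = 0.005355 m
Δh = 0.00567 + 0.094794 + 0.08260 + 0.005355 = 0.188419 m

0.188 m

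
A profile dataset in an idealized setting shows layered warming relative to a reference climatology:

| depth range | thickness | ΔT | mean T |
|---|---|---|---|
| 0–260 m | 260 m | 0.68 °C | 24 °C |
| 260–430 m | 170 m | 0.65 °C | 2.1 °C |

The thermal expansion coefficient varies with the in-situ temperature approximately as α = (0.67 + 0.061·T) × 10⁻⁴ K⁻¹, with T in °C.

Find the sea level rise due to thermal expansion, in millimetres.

Δh ≈ 46.5 mm

Layer 1: α = (0.67 + 0.061×24)×10⁻⁴ = 2.134×10⁻⁴ K⁻¹
Layer 2: α = (0.67 + 0.061×2.1)×10⁻⁴ = 0.7981×10⁻⁴ K⁻¹
0–260 m: 260 × 0.68 × 2.134×10⁻⁴ = 0.03772912 m
170 × 0.65 × 0.7981×10⁻⁴ = 0.008819005 m
Δh = 0.03772912 + 0.008819005 = 0.046548125 m ≈ 46.5 mm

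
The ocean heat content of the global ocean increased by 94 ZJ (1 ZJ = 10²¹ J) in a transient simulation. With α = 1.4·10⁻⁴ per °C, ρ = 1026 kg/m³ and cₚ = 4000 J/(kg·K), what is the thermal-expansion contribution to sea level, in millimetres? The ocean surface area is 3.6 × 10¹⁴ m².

about 8.91 mm

Per unit area: Q = 94×10²¹ / (3.6×10¹⁴) ≈ 2.611×10⁸ J/m²
Δh = αQ/(ρcₚ) = 1.4×10⁻⁴ × 2.611×10⁸ / (1026 × 4000) ≈ 0.0089069 m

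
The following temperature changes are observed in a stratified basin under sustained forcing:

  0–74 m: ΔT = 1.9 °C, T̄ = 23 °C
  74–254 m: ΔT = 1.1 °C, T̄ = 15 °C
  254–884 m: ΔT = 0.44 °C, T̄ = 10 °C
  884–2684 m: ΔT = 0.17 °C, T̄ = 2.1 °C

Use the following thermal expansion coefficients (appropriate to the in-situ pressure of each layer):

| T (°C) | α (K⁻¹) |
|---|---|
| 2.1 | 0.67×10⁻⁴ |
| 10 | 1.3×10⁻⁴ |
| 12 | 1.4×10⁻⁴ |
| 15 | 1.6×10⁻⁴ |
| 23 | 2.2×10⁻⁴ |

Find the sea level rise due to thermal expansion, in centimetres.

Layer 1 at 23 °C → α = 2.2×10⁻⁴ K⁻¹
Layer 2 at 15 °C → α = 1.6×10⁻⁴ K⁻¹
Layer 3 at 10 °C → α = 1.3×10⁻⁴ K⁻¹
Layer 4 at 2.1 °C → α = 0.67×10⁻⁴ K⁻¹
0–74 m: 1.9 × 74 × 2.2×10⁻⁴ = 0.030932 m
180 × 1.6×10⁻⁴ × 1.1 = 0.03168 m
0.44 × 1.3×10⁻⁴ × 630 = 0.036036 m
0.17 × 1800 × 0.67×10⁻⁴ = 0.020502 m
Δh = 0.030932 + 0.03168 + 0.036036 + 0.020502 = 0.11915 m

11.9 cm of thermosteric rise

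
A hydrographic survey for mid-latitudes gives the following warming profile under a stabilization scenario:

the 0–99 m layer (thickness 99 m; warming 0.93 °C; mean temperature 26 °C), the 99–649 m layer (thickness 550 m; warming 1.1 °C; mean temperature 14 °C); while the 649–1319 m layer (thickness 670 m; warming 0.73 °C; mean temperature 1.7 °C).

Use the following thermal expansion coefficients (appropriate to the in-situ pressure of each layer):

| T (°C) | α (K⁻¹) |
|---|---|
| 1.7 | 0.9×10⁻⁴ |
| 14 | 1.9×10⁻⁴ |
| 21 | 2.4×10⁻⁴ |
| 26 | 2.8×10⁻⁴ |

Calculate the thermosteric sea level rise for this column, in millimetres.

Δh = 185 mm

Layer 1 at 26 °C → α = 2.8×10⁻⁴ K⁻¹
Layer 2 at 14 °C → α = 1.9×10⁻⁴ K⁻¹
Layer 3 at 1.7 °C → α = 0.9×10⁻⁴ K⁻¹
0–99 m: 0.93 × 99 × 2.8×10⁻⁴ = 0.0257796 m
1.9×10⁻⁴ × 550 × 1.1 = 0.11495 m
649–1319 m: 0.73 × 670 × 0.9×10⁻⁴ = 0.044019 m
Δh = 0.0257796 + 0.11495 + 0.044019 = 0.1847486 m ≈ 185 mm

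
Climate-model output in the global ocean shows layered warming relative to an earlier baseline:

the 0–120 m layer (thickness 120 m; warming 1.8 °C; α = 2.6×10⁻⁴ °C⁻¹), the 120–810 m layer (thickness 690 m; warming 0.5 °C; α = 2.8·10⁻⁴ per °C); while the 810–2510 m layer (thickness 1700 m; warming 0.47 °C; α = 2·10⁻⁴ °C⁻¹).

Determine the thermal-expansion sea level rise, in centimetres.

Layer 1: 1.8 × 2.6×10⁻⁴ × 120 = 0.05616 m
120–810 m: 2.8×10⁻⁴ × 0.5 × 690 = 0.09660 m
Layer 3: 0.47 × 2×10⁻⁴ × 1700 = 0.15980 m
Δh = 0.05616 + 0.09660 + 0.15980 = 0.31256 m

31 cm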